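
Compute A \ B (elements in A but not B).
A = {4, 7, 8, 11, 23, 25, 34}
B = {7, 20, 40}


Set A = {4, 7, 8, 11, 23, 25, 34}
Set B = {7, 20, 40}
A \ B includes elements in A that are not in B.
Check each element of A:
4 (not in B, keep), 7 (in B, remove), 8 (not in B, keep), 11 (not in B, keep), 23 (not in B, keep), 25 (not in B, keep), 34 (not in B, keep)
A \ B = {4, 8, 11, 23, 25, 34}

{4, 8, 11, 23, 25, 34}


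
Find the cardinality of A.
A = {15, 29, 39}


Set A = {15, 29, 39}
Listing elements: 15, 29, 39
Counting: 3 elements
|A| = 3

3


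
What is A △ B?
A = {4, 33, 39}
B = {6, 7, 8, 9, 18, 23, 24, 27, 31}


Set A = {4, 33, 39}
Set B = {6, 7, 8, 9, 18, 23, 24, 27, 31}
A △ B = (A \ B) ∪ (B \ A)
Elements in A but not B: {4, 33, 39}
Elements in B but not A: {6, 7, 8, 9, 18, 23, 24, 27, 31}
A △ B = {4, 6, 7, 8, 9, 18, 23, 24, 27, 31, 33, 39}

{4, 6, 7, 8, 9, 18, 23, 24, 27, 31, 33, 39}


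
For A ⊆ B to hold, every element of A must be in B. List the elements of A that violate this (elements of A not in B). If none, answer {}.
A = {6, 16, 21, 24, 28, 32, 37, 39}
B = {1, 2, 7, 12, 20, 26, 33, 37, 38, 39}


Set A = {6, 16, 21, 24, 28, 32, 37, 39}
Set B = {1, 2, 7, 12, 20, 26, 33, 37, 38, 39}
Check each element of A against B:
6 ∉ B (include), 16 ∉ B (include), 21 ∉ B (include), 24 ∉ B (include), 28 ∉ B (include), 32 ∉ B (include), 37 ∈ B, 39 ∈ B
Elements of A not in B: {6, 16, 21, 24, 28, 32}

{6, 16, 21, 24, 28, 32}


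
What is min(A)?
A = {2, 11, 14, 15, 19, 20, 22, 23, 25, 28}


Set A = {2, 11, 14, 15, 19, 20, 22, 23, 25, 28}
Elements in ascending order: 2, 11, 14, 15, 19, 20, 22, 23, 25, 28
The smallest element is 2.

2


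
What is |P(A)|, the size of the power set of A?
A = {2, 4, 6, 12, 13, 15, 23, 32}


Set A = {2, 4, 6, 12, 13, 15, 23, 32}
|A| = 8
The power set P(A) contains all subsets of A.
|P(A)| = 2^|A| = 2^8 = 256

256


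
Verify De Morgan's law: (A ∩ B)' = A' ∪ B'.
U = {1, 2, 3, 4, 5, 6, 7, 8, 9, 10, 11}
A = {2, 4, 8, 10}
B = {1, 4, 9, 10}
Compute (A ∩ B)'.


U = {1, 2, 3, 4, 5, 6, 7, 8, 9, 10, 11}
A = {2, 4, 8, 10}, B = {1, 4, 9, 10}
A ∩ B = {4, 10}
(A ∩ B)' = U \ (A ∩ B) = {1, 2, 3, 5, 6, 7, 8, 9, 11}
Verification via A' ∪ B': A' = {1, 3, 5, 6, 7, 9, 11}, B' = {2, 3, 5, 6, 7, 8, 11}
A' ∪ B' = {1, 2, 3, 5, 6, 7, 8, 9, 11} ✓

{1, 2, 3, 5, 6, 7, 8, 9, 11}


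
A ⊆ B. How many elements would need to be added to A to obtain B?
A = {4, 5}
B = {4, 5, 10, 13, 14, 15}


Set A = {4, 5}, |A| = 2
Set B = {4, 5, 10, 13, 14, 15}, |B| = 6
Since A ⊆ B: B \ A = {10, 13, 14, 15}
|B| - |A| = 6 - 2 = 4

4


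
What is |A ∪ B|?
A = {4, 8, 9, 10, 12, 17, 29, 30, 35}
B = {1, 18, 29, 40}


Set A = {4, 8, 9, 10, 12, 17, 29, 30, 35}, |A| = 9
Set B = {1, 18, 29, 40}, |B| = 4
A ∩ B = {29}, |A ∩ B| = 1
|A ∪ B| = |A| + |B| - |A ∩ B| = 9 + 4 - 1 = 12

12


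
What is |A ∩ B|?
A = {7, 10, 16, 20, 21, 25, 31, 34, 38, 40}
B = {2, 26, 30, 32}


Set A = {7, 10, 16, 20, 21, 25, 31, 34, 38, 40}
Set B = {2, 26, 30, 32}
A ∩ B = {}
|A ∩ B| = 0

0


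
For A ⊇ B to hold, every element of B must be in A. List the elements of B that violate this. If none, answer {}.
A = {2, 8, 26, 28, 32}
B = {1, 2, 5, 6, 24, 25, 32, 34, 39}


Set A = {2, 8, 26, 28, 32}
Set B = {1, 2, 5, 6, 24, 25, 32, 34, 39}
Check each element of B against A:
1 ∉ A (include), 2 ∈ A, 5 ∉ A (include), 6 ∉ A (include), 24 ∉ A (include), 25 ∉ A (include), 32 ∈ A, 34 ∉ A (include), 39 ∉ A (include)
Elements of B not in A: {1, 5, 6, 24, 25, 34, 39}

{1, 5, 6, 24, 25, 34, 39}


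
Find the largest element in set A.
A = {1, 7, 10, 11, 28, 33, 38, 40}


Set A = {1, 7, 10, 11, 28, 33, 38, 40}
Elements in ascending order: 1, 7, 10, 11, 28, 33, 38, 40
The largest element is 40.

40


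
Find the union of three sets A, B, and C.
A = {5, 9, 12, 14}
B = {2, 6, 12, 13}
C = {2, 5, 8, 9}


Set A = {5, 9, 12, 14}
Set B = {2, 6, 12, 13}
Set C = {2, 5, 8, 9}
First, A ∪ B = {2, 5, 6, 9, 12, 13, 14}
Then, (A ∪ B) ∪ C = {2, 5, 6, 8, 9, 12, 13, 14}

{2, 5, 6, 8, 9, 12, 13, 14}


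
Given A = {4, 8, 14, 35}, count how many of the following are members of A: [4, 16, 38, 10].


Set A = {4, 8, 14, 35}
Candidates: [4, 16, 38, 10]
Check each candidate:
4 ∈ A, 16 ∉ A, 38 ∉ A, 10 ∉ A
Count of candidates in A: 1

1


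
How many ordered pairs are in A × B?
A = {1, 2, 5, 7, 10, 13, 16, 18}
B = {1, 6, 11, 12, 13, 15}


Set A = {1, 2, 5, 7, 10, 13, 16, 18} has 8 elements.
Set B = {1, 6, 11, 12, 13, 15} has 6 elements.
|A × B| = |A| × |B| = 8 × 6 = 48

48


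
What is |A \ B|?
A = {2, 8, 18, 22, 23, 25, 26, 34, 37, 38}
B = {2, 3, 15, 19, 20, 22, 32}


Set A = {2, 8, 18, 22, 23, 25, 26, 34, 37, 38}
Set B = {2, 3, 15, 19, 20, 22, 32}
A \ B = {8, 18, 23, 25, 26, 34, 37, 38}
|A \ B| = 8

8


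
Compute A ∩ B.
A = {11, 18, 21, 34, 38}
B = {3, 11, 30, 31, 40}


Set A = {11, 18, 21, 34, 38}
Set B = {3, 11, 30, 31, 40}
A ∩ B includes only elements in both sets.
Check each element of A against B:
11 ✓, 18 ✗, 21 ✗, 34 ✗, 38 ✗
A ∩ B = {11}

{11}


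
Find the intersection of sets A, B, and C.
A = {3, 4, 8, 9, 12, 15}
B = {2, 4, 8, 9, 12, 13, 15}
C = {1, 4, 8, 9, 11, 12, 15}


Set A = {3, 4, 8, 9, 12, 15}
Set B = {2, 4, 8, 9, 12, 13, 15}
Set C = {1, 4, 8, 9, 11, 12, 15}
First, A ∩ B = {4, 8, 9, 12, 15}
Then, (A ∩ B) ∩ C = {4, 8, 9, 12, 15}

{4, 8, 9, 12, 15}


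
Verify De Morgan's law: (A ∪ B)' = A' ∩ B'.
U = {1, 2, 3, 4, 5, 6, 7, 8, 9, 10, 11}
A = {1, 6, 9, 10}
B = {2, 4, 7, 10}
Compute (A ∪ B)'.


U = {1, 2, 3, 4, 5, 6, 7, 8, 9, 10, 11}
A = {1, 6, 9, 10}, B = {2, 4, 7, 10}
A ∪ B = {1, 2, 4, 6, 7, 9, 10}
(A ∪ B)' = U \ (A ∪ B) = {3, 5, 8, 11}
Verification via A' ∩ B': A' = {2, 3, 4, 5, 7, 8, 11}, B' = {1, 3, 5, 6, 8, 9, 11}
A' ∩ B' = {3, 5, 8, 11} ✓

{3, 5, 8, 11}


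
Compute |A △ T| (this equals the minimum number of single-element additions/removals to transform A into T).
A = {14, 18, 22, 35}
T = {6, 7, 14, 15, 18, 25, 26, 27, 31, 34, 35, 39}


Set A = {14, 18, 22, 35}
Set T = {6, 7, 14, 15, 18, 25, 26, 27, 31, 34, 35, 39}
Elements to remove from A (in A, not in T): {22} → 1 removals
Elements to add to A (in T, not in A): {6, 7, 15, 25, 26, 27, 31, 34, 39} → 9 additions
Total edits = 1 + 9 = 10

10


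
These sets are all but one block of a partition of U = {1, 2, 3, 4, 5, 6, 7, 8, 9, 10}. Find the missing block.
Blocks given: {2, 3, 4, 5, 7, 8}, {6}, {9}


U = {1, 2, 3, 4, 5, 6, 7, 8, 9, 10}
Shown blocks: {2, 3, 4, 5, 7, 8}, {6}, {9}
A partition's blocks are pairwise disjoint and cover U, so the missing block = U \ (union of shown blocks).
Union of shown blocks: {2, 3, 4, 5, 6, 7, 8, 9}
Missing block = U \ (union) = {1, 10}

{1, 10}


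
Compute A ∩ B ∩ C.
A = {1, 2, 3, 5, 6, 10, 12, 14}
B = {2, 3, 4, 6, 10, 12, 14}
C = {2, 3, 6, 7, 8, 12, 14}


Set A = {1, 2, 3, 5, 6, 10, 12, 14}
Set B = {2, 3, 4, 6, 10, 12, 14}
Set C = {2, 3, 6, 7, 8, 12, 14}
First, A ∩ B = {2, 3, 6, 10, 12, 14}
Then, (A ∩ B) ∩ C = {2, 3, 6, 12, 14}

{2, 3, 6, 12, 14}


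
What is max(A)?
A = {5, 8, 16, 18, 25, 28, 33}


Set A = {5, 8, 16, 18, 25, 28, 33}
Elements in ascending order: 5, 8, 16, 18, 25, 28, 33
The largest element is 33.

33


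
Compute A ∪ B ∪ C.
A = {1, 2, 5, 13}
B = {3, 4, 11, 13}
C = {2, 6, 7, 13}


Set A = {1, 2, 5, 13}
Set B = {3, 4, 11, 13}
Set C = {2, 6, 7, 13}
First, A ∪ B = {1, 2, 3, 4, 5, 11, 13}
Then, (A ∪ B) ∪ C = {1, 2, 3, 4, 5, 6, 7, 11, 13}

{1, 2, 3, 4, 5, 6, 7, 11, 13}


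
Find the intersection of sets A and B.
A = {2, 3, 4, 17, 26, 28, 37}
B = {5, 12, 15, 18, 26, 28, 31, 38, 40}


Set A = {2, 3, 4, 17, 26, 28, 37}
Set B = {5, 12, 15, 18, 26, 28, 31, 38, 40}
A ∩ B includes only elements in both sets.
Check each element of A against B:
2 ✗, 3 ✗, 4 ✗, 17 ✗, 26 ✓, 28 ✓, 37 ✗
A ∩ B = {26, 28}

{26, 28}


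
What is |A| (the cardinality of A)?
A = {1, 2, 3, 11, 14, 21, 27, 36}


Set A = {1, 2, 3, 11, 14, 21, 27, 36}
Listing elements: 1, 2, 3, 11, 14, 21, 27, 36
Counting: 8 elements
|A| = 8

8


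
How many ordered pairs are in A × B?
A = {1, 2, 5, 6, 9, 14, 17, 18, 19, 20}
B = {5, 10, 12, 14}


Set A = {1, 2, 5, 6, 9, 14, 17, 18, 19, 20} has 10 elements.
Set B = {5, 10, 12, 14} has 4 elements.
|A × B| = |A| × |B| = 10 × 4 = 40

40


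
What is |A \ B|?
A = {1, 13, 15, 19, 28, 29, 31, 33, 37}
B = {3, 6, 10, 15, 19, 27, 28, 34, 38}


Set A = {1, 13, 15, 19, 28, 29, 31, 33, 37}
Set B = {3, 6, 10, 15, 19, 27, 28, 34, 38}
A \ B = {1, 13, 29, 31, 33, 37}
|A \ B| = 6

6


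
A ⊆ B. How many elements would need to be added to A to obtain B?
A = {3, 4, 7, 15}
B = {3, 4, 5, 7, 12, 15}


Set A = {3, 4, 7, 15}, |A| = 4
Set B = {3, 4, 5, 7, 12, 15}, |B| = 6
Since A ⊆ B: B \ A = {5, 12}
|B| - |A| = 6 - 4 = 2

2


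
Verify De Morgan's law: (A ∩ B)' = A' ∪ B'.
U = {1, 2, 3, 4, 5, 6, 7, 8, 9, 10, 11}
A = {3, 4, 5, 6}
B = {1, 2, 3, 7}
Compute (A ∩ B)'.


U = {1, 2, 3, 4, 5, 6, 7, 8, 9, 10, 11}
A = {3, 4, 5, 6}, B = {1, 2, 3, 7}
A ∩ B = {3}
(A ∩ B)' = U \ (A ∩ B) = {1, 2, 4, 5, 6, 7, 8, 9, 10, 11}
Verification via A' ∪ B': A' = {1, 2, 7, 8, 9, 10, 11}, B' = {4, 5, 6, 8, 9, 10, 11}
A' ∪ B' = {1, 2, 4, 5, 6, 7, 8, 9, 10, 11} ✓

{1, 2, 4, 5, 6, 7, 8, 9, 10, 11}


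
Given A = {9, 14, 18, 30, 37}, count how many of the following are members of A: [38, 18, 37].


Set A = {9, 14, 18, 30, 37}
Candidates: [38, 18, 37]
Check each candidate:
38 ∉ A, 18 ∈ A, 37 ∈ A
Count of candidates in A: 2

2


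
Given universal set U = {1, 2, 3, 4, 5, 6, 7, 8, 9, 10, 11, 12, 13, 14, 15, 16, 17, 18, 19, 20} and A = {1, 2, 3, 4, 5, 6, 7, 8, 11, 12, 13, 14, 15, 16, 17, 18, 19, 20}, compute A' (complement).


Universal set U = {1, 2, 3, 4, 5, 6, 7, 8, 9, 10, 11, 12, 13, 14, 15, 16, 17, 18, 19, 20}
Set A = {1, 2, 3, 4, 5, 6, 7, 8, 11, 12, 13, 14, 15, 16, 17, 18, 19, 20}
A' = U \ A = elements in U but not in A
Checking each element of U:
1 (in A, exclude), 2 (in A, exclude), 3 (in A, exclude), 4 (in A, exclude), 5 (in A, exclude), 6 (in A, exclude), 7 (in A, exclude), 8 (in A, exclude), 9 (not in A, include), 10 (not in A, include), 11 (in A, exclude), 12 (in A, exclude), 13 (in A, exclude), 14 (in A, exclude), 15 (in A, exclude), 16 (in A, exclude), 17 (in A, exclude), 18 (in A, exclude), 19 (in A, exclude), 20 (in A, exclude)
A' = {9, 10}

{9, 10}


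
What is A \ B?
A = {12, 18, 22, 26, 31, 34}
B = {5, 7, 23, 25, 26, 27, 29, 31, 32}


Set A = {12, 18, 22, 26, 31, 34}
Set B = {5, 7, 23, 25, 26, 27, 29, 31, 32}
A \ B includes elements in A that are not in B.
Check each element of A:
12 (not in B, keep), 18 (not in B, keep), 22 (not in B, keep), 26 (in B, remove), 31 (in B, remove), 34 (not in B, keep)
A \ B = {12, 18, 22, 34}

{12, 18, 22, 34}


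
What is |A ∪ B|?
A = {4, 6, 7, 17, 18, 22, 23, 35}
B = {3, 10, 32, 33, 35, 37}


Set A = {4, 6, 7, 17, 18, 22, 23, 35}, |A| = 8
Set B = {3, 10, 32, 33, 35, 37}, |B| = 6
A ∩ B = {35}, |A ∩ B| = 1
|A ∪ B| = |A| + |B| - |A ∩ B| = 8 + 6 - 1 = 13

13


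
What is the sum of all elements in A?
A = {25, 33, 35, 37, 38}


Set A = {25, 33, 35, 37, 38}
Sum = 25 + 33 + 35 + 37 + 38 = 168

168


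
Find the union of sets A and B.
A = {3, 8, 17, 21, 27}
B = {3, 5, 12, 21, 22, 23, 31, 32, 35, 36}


Set A = {3, 8, 17, 21, 27}
Set B = {3, 5, 12, 21, 22, 23, 31, 32, 35, 36}
A ∪ B includes all elements in either set.
Elements from A: {3, 8, 17, 21, 27}
Elements from B not already included: {5, 12, 22, 23, 31, 32, 35, 36}
A ∪ B = {3, 5, 8, 12, 17, 21, 22, 23, 27, 31, 32, 35, 36}

{3, 5, 8, 12, 17, 21, 22, 23, 27, 31, 32, 35, 36}


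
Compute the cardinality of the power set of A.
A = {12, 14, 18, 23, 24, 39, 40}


Set A = {12, 14, 18, 23, 24, 39, 40}
|A| = 7
The power set P(A) contains all subsets of A.
|P(A)| = 2^|A| = 2^7 = 128

128


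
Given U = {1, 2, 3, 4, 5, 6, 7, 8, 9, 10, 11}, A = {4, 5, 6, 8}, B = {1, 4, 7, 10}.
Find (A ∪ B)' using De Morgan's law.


U = {1, 2, 3, 4, 5, 6, 7, 8, 9, 10, 11}
A = {4, 5, 6, 8}, B = {1, 4, 7, 10}
A ∪ B = {1, 4, 5, 6, 7, 8, 10}
(A ∪ B)' = U \ (A ∪ B) = {2, 3, 9, 11}
Verification via A' ∩ B': A' = {1, 2, 3, 7, 9, 10, 11}, B' = {2, 3, 5, 6, 8, 9, 11}
A' ∩ B' = {2, 3, 9, 11} ✓

{2, 3, 9, 11}


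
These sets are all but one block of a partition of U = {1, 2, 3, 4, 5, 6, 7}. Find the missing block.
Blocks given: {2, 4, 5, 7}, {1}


U = {1, 2, 3, 4, 5, 6, 7}
Shown blocks: {2, 4, 5, 7}, {1}
A partition's blocks are pairwise disjoint and cover U, so the missing block = U \ (union of shown blocks).
Union of shown blocks: {1, 2, 4, 5, 7}
Missing block = U \ (union) = {3, 6}

{3, 6}


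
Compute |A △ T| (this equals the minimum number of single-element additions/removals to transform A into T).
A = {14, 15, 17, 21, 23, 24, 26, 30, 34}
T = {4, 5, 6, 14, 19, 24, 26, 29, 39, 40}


Set A = {14, 15, 17, 21, 23, 24, 26, 30, 34}
Set T = {4, 5, 6, 14, 19, 24, 26, 29, 39, 40}
Elements to remove from A (in A, not in T): {15, 17, 21, 23, 30, 34} → 6 removals
Elements to add to A (in T, not in A): {4, 5, 6, 19, 29, 39, 40} → 7 additions
Total edits = 6 + 7 = 13

13


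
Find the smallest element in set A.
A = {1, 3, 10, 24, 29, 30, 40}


Set A = {1, 3, 10, 24, 29, 30, 40}
Elements in ascending order: 1, 3, 10, 24, 29, 30, 40
The smallest element is 1.

1


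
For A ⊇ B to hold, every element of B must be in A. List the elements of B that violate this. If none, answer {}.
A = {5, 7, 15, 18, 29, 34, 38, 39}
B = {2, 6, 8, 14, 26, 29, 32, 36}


Set A = {5, 7, 15, 18, 29, 34, 38, 39}
Set B = {2, 6, 8, 14, 26, 29, 32, 36}
Check each element of B against A:
2 ∉ A (include), 6 ∉ A (include), 8 ∉ A (include), 14 ∉ A (include), 26 ∉ A (include), 29 ∈ A, 32 ∉ A (include), 36 ∉ A (include)
Elements of B not in A: {2, 6, 8, 14, 26, 32, 36}

{2, 6, 8, 14, 26, 32, 36}


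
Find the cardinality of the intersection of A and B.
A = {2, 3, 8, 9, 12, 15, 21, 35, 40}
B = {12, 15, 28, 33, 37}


Set A = {2, 3, 8, 9, 12, 15, 21, 35, 40}
Set B = {12, 15, 28, 33, 37}
A ∩ B = {12, 15}
|A ∩ B| = 2

2


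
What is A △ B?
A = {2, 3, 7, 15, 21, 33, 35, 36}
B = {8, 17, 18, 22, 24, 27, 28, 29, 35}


Set A = {2, 3, 7, 15, 21, 33, 35, 36}
Set B = {8, 17, 18, 22, 24, 27, 28, 29, 35}
A △ B = (A \ B) ∪ (B \ A)
Elements in A but not B: {2, 3, 7, 15, 21, 33, 36}
Elements in B but not A: {8, 17, 18, 22, 24, 27, 28, 29}
A △ B = {2, 3, 7, 8, 15, 17, 18, 21, 22, 24, 27, 28, 29, 33, 36}

{2, 3, 7, 8, 15, 17, 18, 21, 22, 24, 27, 28, 29, 33, 36}


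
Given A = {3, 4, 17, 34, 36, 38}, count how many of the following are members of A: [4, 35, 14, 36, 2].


Set A = {3, 4, 17, 34, 36, 38}
Candidates: [4, 35, 14, 36, 2]
Check each candidate:
4 ∈ A, 35 ∉ A, 14 ∉ A, 36 ∈ A, 2 ∉ A
Count of candidates in A: 2

2


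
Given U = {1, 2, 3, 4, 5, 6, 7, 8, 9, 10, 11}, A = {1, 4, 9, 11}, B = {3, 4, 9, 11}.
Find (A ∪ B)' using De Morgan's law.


U = {1, 2, 3, 4, 5, 6, 7, 8, 9, 10, 11}
A = {1, 4, 9, 11}, B = {3, 4, 9, 11}
A ∪ B = {1, 3, 4, 9, 11}
(A ∪ B)' = U \ (A ∪ B) = {2, 5, 6, 7, 8, 10}
Verification via A' ∩ B': A' = {2, 3, 5, 6, 7, 8, 10}, B' = {1, 2, 5, 6, 7, 8, 10}
A' ∩ B' = {2, 5, 6, 7, 8, 10} ✓

{2, 5, 6, 7, 8, 10}


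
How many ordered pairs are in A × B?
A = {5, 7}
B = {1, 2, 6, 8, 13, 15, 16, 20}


Set A = {5, 7} has 2 elements.
Set B = {1, 2, 6, 8, 13, 15, 16, 20} has 8 elements.
|A × B| = |A| × |B| = 2 × 8 = 16

16


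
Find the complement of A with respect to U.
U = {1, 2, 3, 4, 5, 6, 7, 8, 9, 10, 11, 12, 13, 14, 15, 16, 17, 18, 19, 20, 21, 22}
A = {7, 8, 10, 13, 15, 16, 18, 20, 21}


Universal set U = {1, 2, 3, 4, 5, 6, 7, 8, 9, 10, 11, 12, 13, 14, 15, 16, 17, 18, 19, 20, 21, 22}
Set A = {7, 8, 10, 13, 15, 16, 18, 20, 21}
A' = U \ A = elements in U but not in A
Checking each element of U:
1 (not in A, include), 2 (not in A, include), 3 (not in A, include), 4 (not in A, include), 5 (not in A, include), 6 (not in A, include), 7 (in A, exclude), 8 (in A, exclude), 9 (not in A, include), 10 (in A, exclude), 11 (not in A, include), 12 (not in A, include), 13 (in A, exclude), 14 (not in A, include), 15 (in A, exclude), 16 (in A, exclude), 17 (not in A, include), 18 (in A, exclude), 19 (not in A, include), 20 (in A, exclude), 21 (in A, exclude), 22 (not in A, include)
A' = {1, 2, 3, 4, 5, 6, 9, 11, 12, 14, 17, 19, 22}

{1, 2, 3, 4, 5, 6, 9, 11, 12, 14, 17, 19, 22}


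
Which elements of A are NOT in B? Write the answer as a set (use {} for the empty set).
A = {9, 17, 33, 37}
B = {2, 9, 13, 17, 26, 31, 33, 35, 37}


Set A = {9, 17, 33, 37}
Set B = {2, 9, 13, 17, 26, 31, 33, 35, 37}
Check each element of A against B:
9 ∈ B, 17 ∈ B, 33 ∈ B, 37 ∈ B
Elements of A not in B: {}

{}


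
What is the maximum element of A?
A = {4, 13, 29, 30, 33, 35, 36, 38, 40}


Set A = {4, 13, 29, 30, 33, 35, 36, 38, 40}
Elements in ascending order: 4, 13, 29, 30, 33, 35, 36, 38, 40
The largest element is 40.

40


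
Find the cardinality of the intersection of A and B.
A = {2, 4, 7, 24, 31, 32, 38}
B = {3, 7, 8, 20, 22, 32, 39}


Set A = {2, 4, 7, 24, 31, 32, 38}
Set B = {3, 7, 8, 20, 22, 32, 39}
A ∩ B = {7, 32}
|A ∩ B| = 2

2


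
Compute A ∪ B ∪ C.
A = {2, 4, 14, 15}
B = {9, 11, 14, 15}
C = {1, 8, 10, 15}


Set A = {2, 4, 14, 15}
Set B = {9, 11, 14, 15}
Set C = {1, 8, 10, 15}
First, A ∪ B = {2, 4, 9, 11, 14, 15}
Then, (A ∪ B) ∪ C = {1, 2, 4, 8, 9, 10, 11, 14, 15}

{1, 2, 4, 8, 9, 10, 11, 14, 15}


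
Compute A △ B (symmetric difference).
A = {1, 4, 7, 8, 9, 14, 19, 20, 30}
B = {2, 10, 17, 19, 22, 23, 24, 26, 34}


Set A = {1, 4, 7, 8, 9, 14, 19, 20, 30}
Set B = {2, 10, 17, 19, 22, 23, 24, 26, 34}
A △ B = (A \ B) ∪ (B \ A)
Elements in A but not B: {1, 4, 7, 8, 9, 14, 20, 30}
Elements in B but not A: {2, 10, 17, 22, 23, 24, 26, 34}
A △ B = {1, 2, 4, 7, 8, 9, 10, 14, 17, 20, 22, 23, 24, 26, 30, 34}

{1, 2, 4, 7, 8, 9, 10, 14, 17, 20, 22, 23, 24, 26, 30, 34}


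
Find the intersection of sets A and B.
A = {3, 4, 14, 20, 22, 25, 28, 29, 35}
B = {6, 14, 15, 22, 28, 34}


Set A = {3, 4, 14, 20, 22, 25, 28, 29, 35}
Set B = {6, 14, 15, 22, 28, 34}
A ∩ B includes only elements in both sets.
Check each element of A against B:
3 ✗, 4 ✗, 14 ✓, 20 ✗, 22 ✓, 25 ✗, 28 ✓, 29 ✗, 35 ✗
A ∩ B = {14, 22, 28}

{14, 22, 28}


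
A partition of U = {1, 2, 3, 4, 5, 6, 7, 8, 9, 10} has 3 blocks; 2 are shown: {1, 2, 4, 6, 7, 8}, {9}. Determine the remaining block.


U = {1, 2, 3, 4, 5, 6, 7, 8, 9, 10}
Shown blocks: {1, 2, 4, 6, 7, 8}, {9}
A partition's blocks are pairwise disjoint and cover U, so the missing block = U \ (union of shown blocks).
Union of shown blocks: {1, 2, 4, 6, 7, 8, 9}
Missing block = U \ (union) = {3, 5, 10}

{3, 5, 10}


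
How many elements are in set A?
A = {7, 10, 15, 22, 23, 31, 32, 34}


Set A = {7, 10, 15, 22, 23, 31, 32, 34}
Listing elements: 7, 10, 15, 22, 23, 31, 32, 34
Counting: 8 elements
|A| = 8

8


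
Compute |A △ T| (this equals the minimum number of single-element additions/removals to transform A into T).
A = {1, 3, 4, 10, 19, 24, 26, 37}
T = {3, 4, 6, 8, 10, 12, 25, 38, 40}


Set A = {1, 3, 4, 10, 19, 24, 26, 37}
Set T = {3, 4, 6, 8, 10, 12, 25, 38, 40}
Elements to remove from A (in A, not in T): {1, 19, 24, 26, 37} → 5 removals
Elements to add to A (in T, not in A): {6, 8, 12, 25, 38, 40} → 6 additions
Total edits = 5 + 6 = 11

11


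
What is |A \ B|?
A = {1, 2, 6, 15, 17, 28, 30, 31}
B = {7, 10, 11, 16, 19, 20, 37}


Set A = {1, 2, 6, 15, 17, 28, 30, 31}
Set B = {7, 10, 11, 16, 19, 20, 37}
A \ B = {1, 2, 6, 15, 17, 28, 30, 31}
|A \ B| = 8

8


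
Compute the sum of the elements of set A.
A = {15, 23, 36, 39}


Set A = {15, 23, 36, 39}
Sum = 15 + 23 + 36 + 39 = 113

113


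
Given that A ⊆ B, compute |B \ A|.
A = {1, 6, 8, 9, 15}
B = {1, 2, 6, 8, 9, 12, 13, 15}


Set A = {1, 6, 8, 9, 15}, |A| = 5
Set B = {1, 2, 6, 8, 9, 12, 13, 15}, |B| = 8
Since A ⊆ B: B \ A = {2, 12, 13}
|B| - |A| = 8 - 5 = 3

3


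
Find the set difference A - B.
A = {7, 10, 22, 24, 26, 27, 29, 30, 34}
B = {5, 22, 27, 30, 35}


Set A = {7, 10, 22, 24, 26, 27, 29, 30, 34}
Set B = {5, 22, 27, 30, 35}
A \ B includes elements in A that are not in B.
Check each element of A:
7 (not in B, keep), 10 (not in B, keep), 22 (in B, remove), 24 (not in B, keep), 26 (not in B, keep), 27 (in B, remove), 29 (not in B, keep), 30 (in B, remove), 34 (not in B, keep)
A \ B = {7, 10, 24, 26, 29, 34}

{7, 10, 24, 26, 29, 34}


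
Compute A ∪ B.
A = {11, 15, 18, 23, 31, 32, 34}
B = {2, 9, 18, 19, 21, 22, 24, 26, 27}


Set A = {11, 15, 18, 23, 31, 32, 34}
Set B = {2, 9, 18, 19, 21, 22, 24, 26, 27}
A ∪ B includes all elements in either set.
Elements from A: {11, 15, 18, 23, 31, 32, 34}
Elements from B not already included: {2, 9, 19, 21, 22, 24, 26, 27}
A ∪ B = {2, 9, 11, 15, 18, 19, 21, 22, 23, 24, 26, 27, 31, 32, 34}

{2, 9, 11, 15, 18, 19, 21, 22, 23, 24, 26, 27, 31, 32, 34}


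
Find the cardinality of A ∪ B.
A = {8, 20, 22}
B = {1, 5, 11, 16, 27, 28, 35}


Set A = {8, 20, 22}, |A| = 3
Set B = {1, 5, 11, 16, 27, 28, 35}, |B| = 7
A ∩ B = {}, |A ∩ B| = 0
|A ∪ B| = |A| + |B| - |A ∩ B| = 3 + 7 - 0 = 10

10


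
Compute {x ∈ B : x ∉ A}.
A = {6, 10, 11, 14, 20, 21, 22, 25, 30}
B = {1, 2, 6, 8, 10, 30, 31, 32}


Set A = {6, 10, 11, 14, 20, 21, 22, 25, 30}
Set B = {1, 2, 6, 8, 10, 30, 31, 32}
Check each element of B against A:
1 ∉ A (include), 2 ∉ A (include), 6 ∈ A, 8 ∉ A (include), 10 ∈ A, 30 ∈ A, 31 ∉ A (include), 32 ∉ A (include)
Elements of B not in A: {1, 2, 8, 31, 32}

{1, 2, 8, 31, 32}


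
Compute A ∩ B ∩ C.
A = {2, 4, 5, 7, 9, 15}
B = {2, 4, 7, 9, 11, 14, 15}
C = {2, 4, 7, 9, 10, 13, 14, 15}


Set A = {2, 4, 5, 7, 9, 15}
Set B = {2, 4, 7, 9, 11, 14, 15}
Set C = {2, 4, 7, 9, 10, 13, 14, 15}
First, A ∩ B = {2, 4, 7, 9, 15}
Then, (A ∩ B) ∩ C = {2, 4, 7, 9, 15}

{2, 4, 7, 9, 15}


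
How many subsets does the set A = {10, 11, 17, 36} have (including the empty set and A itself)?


Set A = {10, 11, 17, 36}
|A| = 4
The power set P(A) contains all subsets of A.
|P(A)| = 2^|A| = 2^4 = 16

16


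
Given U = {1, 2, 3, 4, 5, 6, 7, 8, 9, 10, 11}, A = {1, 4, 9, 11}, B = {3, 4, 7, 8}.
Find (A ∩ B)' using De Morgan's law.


U = {1, 2, 3, 4, 5, 6, 7, 8, 9, 10, 11}
A = {1, 4, 9, 11}, B = {3, 4, 7, 8}
A ∩ B = {4}
(A ∩ B)' = U \ (A ∩ B) = {1, 2, 3, 5, 6, 7, 8, 9, 10, 11}
Verification via A' ∪ B': A' = {2, 3, 5, 6, 7, 8, 10}, B' = {1, 2, 5, 6, 9, 10, 11}
A' ∪ B' = {1, 2, 3, 5, 6, 7, 8, 9, 10, 11} ✓

{1, 2, 3, 5, 6, 7, 8, 9, 10, 11}


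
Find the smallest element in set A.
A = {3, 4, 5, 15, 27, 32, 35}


Set A = {3, 4, 5, 15, 27, 32, 35}
Elements in ascending order: 3, 4, 5, 15, 27, 32, 35
The smallest element is 3.

3


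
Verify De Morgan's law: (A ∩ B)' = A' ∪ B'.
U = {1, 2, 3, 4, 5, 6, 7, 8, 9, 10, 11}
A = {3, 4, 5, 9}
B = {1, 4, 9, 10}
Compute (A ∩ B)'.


U = {1, 2, 3, 4, 5, 6, 7, 8, 9, 10, 11}
A = {3, 4, 5, 9}, B = {1, 4, 9, 10}
A ∩ B = {4, 9}
(A ∩ B)' = U \ (A ∩ B) = {1, 2, 3, 5, 6, 7, 8, 10, 11}
Verification via A' ∪ B': A' = {1, 2, 6, 7, 8, 10, 11}, B' = {2, 3, 5, 6, 7, 8, 11}
A' ∪ B' = {1, 2, 3, 5, 6, 7, 8, 10, 11} ✓

{1, 2, 3, 5, 6, 7, 8, 10, 11}


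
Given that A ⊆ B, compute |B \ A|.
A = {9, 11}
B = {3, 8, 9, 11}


Set A = {9, 11}, |A| = 2
Set B = {3, 8, 9, 11}, |B| = 4
Since A ⊆ B: B \ A = {3, 8}
|B| - |A| = 4 - 2 = 2

2


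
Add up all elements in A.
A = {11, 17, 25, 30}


Set A = {11, 17, 25, 30}
Sum = 11 + 17 + 25 + 30 = 83

83


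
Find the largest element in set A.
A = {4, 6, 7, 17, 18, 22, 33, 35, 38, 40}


Set A = {4, 6, 7, 17, 18, 22, 33, 35, 38, 40}
Elements in ascending order: 4, 6, 7, 17, 18, 22, 33, 35, 38, 40
The largest element is 40.

40


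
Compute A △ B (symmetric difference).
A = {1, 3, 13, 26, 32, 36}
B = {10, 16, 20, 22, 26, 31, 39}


Set A = {1, 3, 13, 26, 32, 36}
Set B = {10, 16, 20, 22, 26, 31, 39}
A △ B = (A \ B) ∪ (B \ A)
Elements in A but not B: {1, 3, 13, 32, 36}
Elements in B but not A: {10, 16, 20, 22, 31, 39}
A △ B = {1, 3, 10, 13, 16, 20, 22, 31, 32, 36, 39}

{1, 3, 10, 13, 16, 20, 22, 31, 32, 36, 39}


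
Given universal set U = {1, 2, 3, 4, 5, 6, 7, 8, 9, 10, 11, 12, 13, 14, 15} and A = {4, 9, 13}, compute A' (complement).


Universal set U = {1, 2, 3, 4, 5, 6, 7, 8, 9, 10, 11, 12, 13, 14, 15}
Set A = {4, 9, 13}
A' = U \ A = elements in U but not in A
Checking each element of U:
1 (not in A, include), 2 (not in A, include), 3 (not in A, include), 4 (in A, exclude), 5 (not in A, include), 6 (not in A, include), 7 (not in A, include), 8 (not in A, include), 9 (in A, exclude), 10 (not in A, include), 11 (not in A, include), 12 (not in A, include), 13 (in A, exclude), 14 (not in A, include), 15 (not in A, include)
A' = {1, 2, 3, 5, 6, 7, 8, 10, 11, 12, 14, 15}

{1, 2, 3, 5, 6, 7, 8, 10, 11, 12, 14, 15}


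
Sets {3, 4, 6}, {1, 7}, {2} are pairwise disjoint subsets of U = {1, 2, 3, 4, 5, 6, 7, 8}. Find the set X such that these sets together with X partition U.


U = {1, 2, 3, 4, 5, 6, 7, 8}
Shown blocks: {3, 4, 6}, {1, 7}, {2}
A partition's blocks are pairwise disjoint and cover U, so the missing block = U \ (union of shown blocks).
Union of shown blocks: {1, 2, 3, 4, 6, 7}
Missing block = U \ (union) = {5, 8}

{5, 8}


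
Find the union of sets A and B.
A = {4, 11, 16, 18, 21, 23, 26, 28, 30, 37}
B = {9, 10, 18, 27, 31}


Set A = {4, 11, 16, 18, 21, 23, 26, 28, 30, 37}
Set B = {9, 10, 18, 27, 31}
A ∪ B includes all elements in either set.
Elements from A: {4, 11, 16, 18, 21, 23, 26, 28, 30, 37}
Elements from B not already included: {9, 10, 27, 31}
A ∪ B = {4, 9, 10, 11, 16, 18, 21, 23, 26, 27, 28, 30, 31, 37}

{4, 9, 10, 11, 16, 18, 21, 23, 26, 27, 28, 30, 31, 37}


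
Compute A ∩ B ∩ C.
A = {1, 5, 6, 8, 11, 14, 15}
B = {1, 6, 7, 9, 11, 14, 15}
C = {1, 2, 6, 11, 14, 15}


Set A = {1, 5, 6, 8, 11, 14, 15}
Set B = {1, 6, 7, 9, 11, 14, 15}
Set C = {1, 2, 6, 11, 14, 15}
First, A ∩ B = {1, 6, 11, 14, 15}
Then, (A ∩ B) ∩ C = {1, 6, 11, 14, 15}

{1, 6, 11, 14, 15}


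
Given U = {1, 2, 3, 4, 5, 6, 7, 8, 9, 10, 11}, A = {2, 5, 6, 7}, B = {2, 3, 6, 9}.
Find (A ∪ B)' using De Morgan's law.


U = {1, 2, 3, 4, 5, 6, 7, 8, 9, 10, 11}
A = {2, 5, 6, 7}, B = {2, 3, 6, 9}
A ∪ B = {2, 3, 5, 6, 7, 9}
(A ∪ B)' = U \ (A ∪ B) = {1, 4, 8, 10, 11}
Verification via A' ∩ B': A' = {1, 3, 4, 8, 9, 10, 11}, B' = {1, 4, 5, 7, 8, 10, 11}
A' ∩ B' = {1, 4, 8, 10, 11} ✓

{1, 4, 8, 10, 11}


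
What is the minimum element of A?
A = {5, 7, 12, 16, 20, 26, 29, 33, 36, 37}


Set A = {5, 7, 12, 16, 20, 26, 29, 33, 36, 37}
Elements in ascending order: 5, 7, 12, 16, 20, 26, 29, 33, 36, 37
The smallest element is 5.

5


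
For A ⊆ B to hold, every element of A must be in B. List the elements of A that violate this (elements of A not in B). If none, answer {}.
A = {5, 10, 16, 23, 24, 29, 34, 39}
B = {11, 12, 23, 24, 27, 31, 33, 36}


Set A = {5, 10, 16, 23, 24, 29, 34, 39}
Set B = {11, 12, 23, 24, 27, 31, 33, 36}
Check each element of A against B:
5 ∉ B (include), 10 ∉ B (include), 16 ∉ B (include), 23 ∈ B, 24 ∈ B, 29 ∉ B (include), 34 ∉ B (include), 39 ∉ B (include)
Elements of A not in B: {5, 10, 16, 29, 34, 39}

{5, 10, 16, 29, 34, 39}


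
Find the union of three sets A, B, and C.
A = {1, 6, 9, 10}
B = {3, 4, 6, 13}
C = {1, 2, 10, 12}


Set A = {1, 6, 9, 10}
Set B = {3, 4, 6, 13}
Set C = {1, 2, 10, 12}
First, A ∪ B = {1, 3, 4, 6, 9, 10, 13}
Then, (A ∪ B) ∪ C = {1, 2, 3, 4, 6, 9, 10, 12, 13}

{1, 2, 3, 4, 6, 9, 10, 12, 13}


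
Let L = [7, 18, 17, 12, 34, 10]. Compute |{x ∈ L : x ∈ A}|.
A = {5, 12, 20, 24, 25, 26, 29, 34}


Set A = {5, 12, 20, 24, 25, 26, 29, 34}
Candidates: [7, 18, 17, 12, 34, 10]
Check each candidate:
7 ∉ A, 18 ∉ A, 17 ∉ A, 12 ∈ A, 34 ∈ A, 10 ∉ A
Count of candidates in A: 2

2


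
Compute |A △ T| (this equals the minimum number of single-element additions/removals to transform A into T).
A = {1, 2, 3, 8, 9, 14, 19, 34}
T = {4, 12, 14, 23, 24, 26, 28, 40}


Set A = {1, 2, 3, 8, 9, 14, 19, 34}
Set T = {4, 12, 14, 23, 24, 26, 28, 40}
Elements to remove from A (in A, not in T): {1, 2, 3, 8, 9, 19, 34} → 7 removals
Elements to add to A (in T, not in A): {4, 12, 23, 24, 26, 28, 40} → 7 additions
Total edits = 7 + 7 = 14

14


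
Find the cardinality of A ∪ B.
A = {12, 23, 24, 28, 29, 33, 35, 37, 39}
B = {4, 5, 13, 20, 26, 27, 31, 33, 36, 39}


Set A = {12, 23, 24, 28, 29, 33, 35, 37, 39}, |A| = 9
Set B = {4, 5, 13, 20, 26, 27, 31, 33, 36, 39}, |B| = 10
A ∩ B = {33, 39}, |A ∩ B| = 2
|A ∪ B| = |A| + |B| - |A ∩ B| = 9 + 10 - 2 = 17

17


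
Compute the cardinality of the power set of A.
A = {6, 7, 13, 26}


Set A = {6, 7, 13, 26}
|A| = 4
The power set P(A) contains all subsets of A.
|P(A)| = 2^|A| = 2^4 = 16

16


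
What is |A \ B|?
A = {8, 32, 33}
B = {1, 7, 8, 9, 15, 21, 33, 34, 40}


Set A = {8, 32, 33}
Set B = {1, 7, 8, 9, 15, 21, 33, 34, 40}
A \ B = {32}
|A \ B| = 1

1


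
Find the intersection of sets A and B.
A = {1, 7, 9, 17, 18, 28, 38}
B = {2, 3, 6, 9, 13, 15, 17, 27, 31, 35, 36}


Set A = {1, 7, 9, 17, 18, 28, 38}
Set B = {2, 3, 6, 9, 13, 15, 17, 27, 31, 35, 36}
A ∩ B includes only elements in both sets.
Check each element of A against B:
1 ✗, 7 ✗, 9 ✓, 17 ✓, 18 ✗, 28 ✗, 38 ✗
A ∩ B = {9, 17}

{9, 17}


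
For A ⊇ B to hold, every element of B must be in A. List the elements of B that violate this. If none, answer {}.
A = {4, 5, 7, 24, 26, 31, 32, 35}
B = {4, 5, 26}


Set A = {4, 5, 7, 24, 26, 31, 32, 35}
Set B = {4, 5, 26}
Check each element of B against A:
4 ∈ A, 5 ∈ A, 26 ∈ A
Elements of B not in A: {}

{}


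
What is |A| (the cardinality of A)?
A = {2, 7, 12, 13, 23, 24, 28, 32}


Set A = {2, 7, 12, 13, 23, 24, 28, 32}
Listing elements: 2, 7, 12, 13, 23, 24, 28, 32
Counting: 8 elements
|A| = 8

8


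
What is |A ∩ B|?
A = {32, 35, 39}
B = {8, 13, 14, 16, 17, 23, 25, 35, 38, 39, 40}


Set A = {32, 35, 39}
Set B = {8, 13, 14, 16, 17, 23, 25, 35, 38, 39, 40}
A ∩ B = {35, 39}
|A ∩ B| = 2

2


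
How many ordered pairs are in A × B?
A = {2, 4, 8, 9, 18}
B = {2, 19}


Set A = {2, 4, 8, 9, 18} has 5 elements.
Set B = {2, 19} has 2 elements.
|A × B| = |A| × |B| = 5 × 2 = 10

10


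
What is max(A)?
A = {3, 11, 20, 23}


Set A = {3, 11, 20, 23}
Elements in ascending order: 3, 11, 20, 23
The largest element is 23.

23


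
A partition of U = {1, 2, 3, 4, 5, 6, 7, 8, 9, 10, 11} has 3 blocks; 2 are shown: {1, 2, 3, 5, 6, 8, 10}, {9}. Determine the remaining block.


U = {1, 2, 3, 4, 5, 6, 7, 8, 9, 10, 11}
Shown blocks: {1, 2, 3, 5, 6, 8, 10}, {9}
A partition's blocks are pairwise disjoint and cover U, so the missing block = U \ (union of shown blocks).
Union of shown blocks: {1, 2, 3, 5, 6, 8, 9, 10}
Missing block = U \ (union) = {4, 7, 11}

{4, 7, 11}


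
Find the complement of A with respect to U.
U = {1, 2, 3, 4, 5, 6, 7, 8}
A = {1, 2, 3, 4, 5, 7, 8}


Universal set U = {1, 2, 3, 4, 5, 6, 7, 8}
Set A = {1, 2, 3, 4, 5, 7, 8}
A' = U \ A = elements in U but not in A
Checking each element of U:
1 (in A, exclude), 2 (in A, exclude), 3 (in A, exclude), 4 (in A, exclude), 5 (in A, exclude), 6 (not in A, include), 7 (in A, exclude), 8 (in A, exclude)
A' = {6}

{6}


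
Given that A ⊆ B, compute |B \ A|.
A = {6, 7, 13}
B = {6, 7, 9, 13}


Set A = {6, 7, 13}, |A| = 3
Set B = {6, 7, 9, 13}, |B| = 4
Since A ⊆ B: B \ A = {9}
|B| - |A| = 4 - 3 = 1

1


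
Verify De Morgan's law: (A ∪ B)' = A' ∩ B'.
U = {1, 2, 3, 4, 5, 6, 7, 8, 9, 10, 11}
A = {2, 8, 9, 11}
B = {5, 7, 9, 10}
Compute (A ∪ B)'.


U = {1, 2, 3, 4, 5, 6, 7, 8, 9, 10, 11}
A = {2, 8, 9, 11}, B = {5, 7, 9, 10}
A ∪ B = {2, 5, 7, 8, 9, 10, 11}
(A ∪ B)' = U \ (A ∪ B) = {1, 3, 4, 6}
Verification via A' ∩ B': A' = {1, 3, 4, 5, 6, 7, 10}, B' = {1, 2, 3, 4, 6, 8, 11}
A' ∩ B' = {1, 3, 4, 6} ✓

{1, 3, 4, 6}


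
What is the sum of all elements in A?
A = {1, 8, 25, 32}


Set A = {1, 8, 25, 32}
Sum = 1 + 8 + 25 + 32 = 66

66


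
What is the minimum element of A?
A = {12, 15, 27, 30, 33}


Set A = {12, 15, 27, 30, 33}
Elements in ascending order: 12, 15, 27, 30, 33
The smallest element is 12.

12


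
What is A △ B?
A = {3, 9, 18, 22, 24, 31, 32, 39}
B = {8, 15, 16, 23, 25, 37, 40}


Set A = {3, 9, 18, 22, 24, 31, 32, 39}
Set B = {8, 15, 16, 23, 25, 37, 40}
A △ B = (A \ B) ∪ (B \ A)
Elements in A but not B: {3, 9, 18, 22, 24, 31, 32, 39}
Elements in B but not A: {8, 15, 16, 23, 25, 37, 40}
A △ B = {3, 8, 9, 15, 16, 18, 22, 23, 24, 25, 31, 32, 37, 39, 40}

{3, 8, 9, 15, 16, 18, 22, 23, 24, 25, 31, 32, 37, 39, 40}


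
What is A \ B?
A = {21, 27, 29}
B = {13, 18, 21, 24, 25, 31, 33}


Set A = {21, 27, 29}
Set B = {13, 18, 21, 24, 25, 31, 33}
A \ B includes elements in A that are not in B.
Check each element of A:
21 (in B, remove), 27 (not in B, keep), 29 (not in B, keep)
A \ B = {27, 29}

{27, 29}


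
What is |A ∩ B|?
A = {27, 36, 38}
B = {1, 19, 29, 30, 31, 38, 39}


Set A = {27, 36, 38}
Set B = {1, 19, 29, 30, 31, 38, 39}
A ∩ B = {38}
|A ∩ B| = 1

1


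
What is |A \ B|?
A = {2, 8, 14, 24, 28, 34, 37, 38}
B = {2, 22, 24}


Set A = {2, 8, 14, 24, 28, 34, 37, 38}
Set B = {2, 22, 24}
A \ B = {8, 14, 28, 34, 37, 38}
|A \ B| = 6

6


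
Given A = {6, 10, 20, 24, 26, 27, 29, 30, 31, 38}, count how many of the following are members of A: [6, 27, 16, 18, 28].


Set A = {6, 10, 20, 24, 26, 27, 29, 30, 31, 38}
Candidates: [6, 27, 16, 18, 28]
Check each candidate:
6 ∈ A, 27 ∈ A, 16 ∉ A, 18 ∉ A, 28 ∉ A
Count of candidates in A: 2

2


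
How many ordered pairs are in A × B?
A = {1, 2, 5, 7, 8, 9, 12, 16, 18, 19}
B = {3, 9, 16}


Set A = {1, 2, 5, 7, 8, 9, 12, 16, 18, 19} has 10 elements.
Set B = {3, 9, 16} has 3 elements.
|A × B| = |A| × |B| = 10 × 3 = 30

30


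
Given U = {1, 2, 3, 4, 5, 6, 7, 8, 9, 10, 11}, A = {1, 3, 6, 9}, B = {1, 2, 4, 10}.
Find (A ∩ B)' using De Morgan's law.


U = {1, 2, 3, 4, 5, 6, 7, 8, 9, 10, 11}
A = {1, 3, 6, 9}, B = {1, 2, 4, 10}
A ∩ B = {1}
(A ∩ B)' = U \ (A ∩ B) = {2, 3, 4, 5, 6, 7, 8, 9, 10, 11}
Verification via A' ∪ B': A' = {2, 4, 5, 7, 8, 10, 11}, B' = {3, 5, 6, 7, 8, 9, 11}
A' ∪ B' = {2, 3, 4, 5, 6, 7, 8, 9, 10, 11} ✓

{2, 3, 4, 5, 6, 7, 8, 9, 10, 11}


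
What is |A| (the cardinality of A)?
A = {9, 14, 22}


Set A = {9, 14, 22}
Listing elements: 9, 14, 22
Counting: 3 elements
|A| = 3

3


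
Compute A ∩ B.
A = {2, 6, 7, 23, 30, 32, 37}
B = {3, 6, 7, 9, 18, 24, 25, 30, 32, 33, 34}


Set A = {2, 6, 7, 23, 30, 32, 37}
Set B = {3, 6, 7, 9, 18, 24, 25, 30, 32, 33, 34}
A ∩ B includes only elements in both sets.
Check each element of A against B:
2 ✗, 6 ✓, 7 ✓, 23 ✗, 30 ✓, 32 ✓, 37 ✗
A ∩ B = {6, 7, 30, 32}

{6, 7, 30, 32}


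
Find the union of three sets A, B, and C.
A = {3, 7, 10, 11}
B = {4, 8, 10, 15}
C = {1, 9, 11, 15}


Set A = {3, 7, 10, 11}
Set B = {4, 8, 10, 15}
Set C = {1, 9, 11, 15}
First, A ∪ B = {3, 4, 7, 8, 10, 11, 15}
Then, (A ∪ B) ∪ C = {1, 3, 4, 7, 8, 9, 10, 11, 15}

{1, 3, 4, 7, 8, 9, 10, 11, 15}


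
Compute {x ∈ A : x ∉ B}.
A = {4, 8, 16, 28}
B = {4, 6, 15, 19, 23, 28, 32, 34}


Set A = {4, 8, 16, 28}
Set B = {4, 6, 15, 19, 23, 28, 32, 34}
Check each element of A against B:
4 ∈ B, 8 ∉ B (include), 16 ∉ B (include), 28 ∈ B
Elements of A not in B: {8, 16}

{8, 16}


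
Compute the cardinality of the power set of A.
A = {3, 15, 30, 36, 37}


Set A = {3, 15, 30, 36, 37}
|A| = 5
The power set P(A) contains all subsets of A.
|P(A)| = 2^|A| = 2^5 = 32

32


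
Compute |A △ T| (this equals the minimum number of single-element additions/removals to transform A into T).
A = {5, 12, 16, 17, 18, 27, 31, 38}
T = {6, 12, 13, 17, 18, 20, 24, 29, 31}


Set A = {5, 12, 16, 17, 18, 27, 31, 38}
Set T = {6, 12, 13, 17, 18, 20, 24, 29, 31}
Elements to remove from A (in A, not in T): {5, 16, 27, 38} → 4 removals
Elements to add to A (in T, not in A): {6, 13, 20, 24, 29} → 5 additions
Total edits = 4 + 5 = 9

9


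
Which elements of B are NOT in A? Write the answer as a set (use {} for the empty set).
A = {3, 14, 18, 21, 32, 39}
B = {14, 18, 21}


Set A = {3, 14, 18, 21, 32, 39}
Set B = {14, 18, 21}
Check each element of B against A:
14 ∈ A, 18 ∈ A, 21 ∈ A
Elements of B not in A: {}

{}


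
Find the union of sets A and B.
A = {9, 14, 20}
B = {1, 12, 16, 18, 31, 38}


Set A = {9, 14, 20}
Set B = {1, 12, 16, 18, 31, 38}
A ∪ B includes all elements in either set.
Elements from A: {9, 14, 20}
Elements from B not already included: {1, 12, 16, 18, 31, 38}
A ∪ B = {1, 9, 12, 14, 16, 18, 20, 31, 38}

{1, 9, 12, 14, 16, 18, 20, 31, 38}


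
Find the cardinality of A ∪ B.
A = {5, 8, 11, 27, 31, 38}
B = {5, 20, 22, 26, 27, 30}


Set A = {5, 8, 11, 27, 31, 38}, |A| = 6
Set B = {5, 20, 22, 26, 27, 30}, |B| = 6
A ∩ B = {5, 27}, |A ∩ B| = 2
|A ∪ B| = |A| + |B| - |A ∩ B| = 6 + 6 - 2 = 10

10


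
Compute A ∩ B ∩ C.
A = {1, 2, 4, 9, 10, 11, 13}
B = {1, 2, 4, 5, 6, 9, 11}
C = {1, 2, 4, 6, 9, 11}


Set A = {1, 2, 4, 9, 10, 11, 13}
Set B = {1, 2, 4, 5, 6, 9, 11}
Set C = {1, 2, 4, 6, 9, 11}
First, A ∩ B = {1, 2, 4, 9, 11}
Then, (A ∩ B) ∩ C = {1, 2, 4, 9, 11}

{1, 2, 4, 9, 11}


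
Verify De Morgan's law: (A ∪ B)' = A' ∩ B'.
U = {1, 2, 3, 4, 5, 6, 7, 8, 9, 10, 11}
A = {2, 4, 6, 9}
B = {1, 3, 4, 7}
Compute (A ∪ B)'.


U = {1, 2, 3, 4, 5, 6, 7, 8, 9, 10, 11}
A = {2, 4, 6, 9}, B = {1, 3, 4, 7}
A ∪ B = {1, 2, 3, 4, 6, 7, 9}
(A ∪ B)' = U \ (A ∪ B) = {5, 8, 10, 11}
Verification via A' ∩ B': A' = {1, 3, 5, 7, 8, 10, 11}, B' = {2, 5, 6, 8, 9, 10, 11}
A' ∩ B' = {5, 8, 10, 11} ✓

{5, 8, 10, 11}


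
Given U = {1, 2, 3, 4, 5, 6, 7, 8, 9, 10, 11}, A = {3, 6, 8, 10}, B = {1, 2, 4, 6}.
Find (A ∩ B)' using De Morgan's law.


U = {1, 2, 3, 4, 5, 6, 7, 8, 9, 10, 11}
A = {3, 6, 8, 10}, B = {1, 2, 4, 6}
A ∩ B = {6}
(A ∩ B)' = U \ (A ∩ B) = {1, 2, 3, 4, 5, 7, 8, 9, 10, 11}
Verification via A' ∪ B': A' = {1, 2, 4, 5, 7, 9, 11}, B' = {3, 5, 7, 8, 9, 10, 11}
A' ∪ B' = {1, 2, 3, 4, 5, 7, 8, 9, 10, 11} ✓

{1, 2, 3, 4, 5, 7, 8, 9, 10, 11}


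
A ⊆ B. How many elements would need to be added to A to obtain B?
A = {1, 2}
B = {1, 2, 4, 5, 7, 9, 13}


Set A = {1, 2}, |A| = 2
Set B = {1, 2, 4, 5, 7, 9, 13}, |B| = 7
Since A ⊆ B: B \ A = {4, 5, 7, 9, 13}
|B| - |A| = 7 - 2 = 5

5


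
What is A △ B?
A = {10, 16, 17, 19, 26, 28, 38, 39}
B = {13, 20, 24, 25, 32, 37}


Set A = {10, 16, 17, 19, 26, 28, 38, 39}
Set B = {13, 20, 24, 25, 32, 37}
A △ B = (A \ B) ∪ (B \ A)
Elements in A but not B: {10, 16, 17, 19, 26, 28, 38, 39}
Elements in B but not A: {13, 20, 24, 25, 32, 37}
A △ B = {10, 13, 16, 17, 19, 20, 24, 25, 26, 28, 32, 37, 38, 39}

{10, 13, 16, 17, 19, 20, 24, 25, 26, 28, 32, 37, 38, 39}


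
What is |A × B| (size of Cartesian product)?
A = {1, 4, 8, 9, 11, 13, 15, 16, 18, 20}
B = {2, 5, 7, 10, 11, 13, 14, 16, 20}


Set A = {1, 4, 8, 9, 11, 13, 15, 16, 18, 20} has 10 elements.
Set B = {2, 5, 7, 10, 11, 13, 14, 16, 20} has 9 elements.
|A × B| = |A| × |B| = 10 × 9 = 90

90


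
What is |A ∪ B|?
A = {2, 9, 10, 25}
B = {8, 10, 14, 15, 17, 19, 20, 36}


Set A = {2, 9, 10, 25}, |A| = 4
Set B = {8, 10, 14, 15, 17, 19, 20, 36}, |B| = 8
A ∩ B = {10}, |A ∩ B| = 1
|A ∪ B| = |A| + |B| - |A ∩ B| = 4 + 8 - 1 = 11

11


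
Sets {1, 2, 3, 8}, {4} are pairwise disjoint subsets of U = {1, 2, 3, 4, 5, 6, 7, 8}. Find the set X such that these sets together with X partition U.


U = {1, 2, 3, 4, 5, 6, 7, 8}
Shown blocks: {1, 2, 3, 8}, {4}
A partition's blocks are pairwise disjoint and cover U, so the missing block = U \ (union of shown blocks).
Union of shown blocks: {1, 2, 3, 4, 8}
Missing block = U \ (union) = {5, 6, 7}

{5, 6, 7}
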